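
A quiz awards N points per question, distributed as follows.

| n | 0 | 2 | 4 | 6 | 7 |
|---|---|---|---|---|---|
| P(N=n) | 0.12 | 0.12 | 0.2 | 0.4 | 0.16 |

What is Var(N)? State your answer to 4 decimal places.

E[N] = (0)(0.12) + (2)(0.12) + (4)(0.2) + (6)(0.4) + (7)(0.16) = 4.56
E[N²] = (0)²(0.12) + (2)²(0.12) + (4)²(0.2) + (6)²(0.4) + (7)²(0.16) = 25.92
Var(N) = E[N²] − (E[N])² = 25.92 − (4.56)² = 5.1264

5.1264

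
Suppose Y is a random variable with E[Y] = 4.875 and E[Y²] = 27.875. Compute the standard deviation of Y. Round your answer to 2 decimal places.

2.03

var(Y) = 27.875 − (4.875)² = 4.109375
SD(Y) = √4.109375 ≈ 2.03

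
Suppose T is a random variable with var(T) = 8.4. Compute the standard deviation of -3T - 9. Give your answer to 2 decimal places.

8.69

var(-3T - 9) = (-3)²·8.4 = 75.6
SD(-3T - 9) = √75.6 ≈ 8.69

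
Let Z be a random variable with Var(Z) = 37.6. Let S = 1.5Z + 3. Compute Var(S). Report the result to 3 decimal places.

Var(1.5Z + 3) = (1.5)²·Var(Z) = 2.25·37.6 = 84.6

84.600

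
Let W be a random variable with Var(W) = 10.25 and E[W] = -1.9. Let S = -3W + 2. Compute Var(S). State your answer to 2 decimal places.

Var(-3W + 2) = (-3)²·Var(W) = 9·10.25 = 92.25

92.25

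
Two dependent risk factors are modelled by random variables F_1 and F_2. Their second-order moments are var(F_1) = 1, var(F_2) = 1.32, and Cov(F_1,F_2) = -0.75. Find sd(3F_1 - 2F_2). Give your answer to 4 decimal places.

4.8249

var(3F_1 - 2F_2) = (3)²·var(F_1) + (-2)²·var(F_2) + 2·(3)·(-2)·Cov(F_1,F_2)
= 9·1 + 4·1.32 + -12·-0.75 = 23.28
sd(3F_1 - 2F_2) = √23.28 ≈ 4.8249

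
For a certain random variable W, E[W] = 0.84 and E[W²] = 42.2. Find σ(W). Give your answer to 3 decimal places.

6.442

Var(W) = 42.2 − (0.84)² = 41.4944
σ(W) = √41.4944 ≈ 6.442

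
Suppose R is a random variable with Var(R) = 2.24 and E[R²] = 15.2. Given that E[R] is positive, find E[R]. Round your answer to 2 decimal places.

(E[R])² = E[R²] − Var(R) = 15.2 − 2.24 = 12.96
E[R] = √12.96 = 3.6

3.60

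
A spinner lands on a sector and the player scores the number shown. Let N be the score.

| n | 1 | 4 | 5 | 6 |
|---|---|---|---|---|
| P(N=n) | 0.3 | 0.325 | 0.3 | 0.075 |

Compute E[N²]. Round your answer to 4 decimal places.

E[N²] = (1)²(0.3) + (4)²(0.325) + (5)²(0.3) + (6)²(0.075) = 15.7

15.7000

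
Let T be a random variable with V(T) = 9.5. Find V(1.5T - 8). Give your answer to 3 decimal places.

21.375

V(1.5T - 8) = (1.5)²·V(T) = 2.25·9.5 = 21.375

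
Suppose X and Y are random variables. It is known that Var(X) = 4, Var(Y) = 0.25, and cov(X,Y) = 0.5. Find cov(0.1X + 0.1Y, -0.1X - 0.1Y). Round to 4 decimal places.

-0.0525

cov(0.1X + 0.1Y, -0.1X - 0.1Y) = (0.1)(-0.1)Var(X) + (0.1)(-0.1)Var(Y) + [(0.1)(-0.1) + (0.1)(-0.1)]cov(X,Y)
= -0.01·4 + -0.01·0.25 + -0.02·0.5 = -0.0525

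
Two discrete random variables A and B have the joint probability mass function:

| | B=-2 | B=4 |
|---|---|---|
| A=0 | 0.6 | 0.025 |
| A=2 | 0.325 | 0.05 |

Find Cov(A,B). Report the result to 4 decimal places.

0.2625

E[A] = 0.75,  E[B] = -1.55
E[AB] = -0.9
Cov(A,B) = E[AB] − E[A]E[B] = -0.9 − (0.75)(-1.55) = 0.2625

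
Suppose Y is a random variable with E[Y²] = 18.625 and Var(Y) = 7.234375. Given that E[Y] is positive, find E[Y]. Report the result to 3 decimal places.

3.375

(E[Y])² = E[Y²] − Var(Y) = 18.625 − 7.234375 = 11.390625
E[Y] = √11.390625 = 3.375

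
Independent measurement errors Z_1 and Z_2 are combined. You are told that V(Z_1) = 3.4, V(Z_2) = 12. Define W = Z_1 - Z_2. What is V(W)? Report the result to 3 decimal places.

By independence, V(W) = (1)²V(Z_1) + (-1)²V(Z_2)
= (1)²·3.4 + (-1)²·12 = 15.4

15.400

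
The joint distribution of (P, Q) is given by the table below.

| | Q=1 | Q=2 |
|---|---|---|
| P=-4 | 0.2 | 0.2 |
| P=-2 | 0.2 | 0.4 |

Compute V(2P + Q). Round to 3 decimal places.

4.400

E[P] = -2.8,  E[Q] = 1.6,  E[PQ] = -4.4
V(P) = 8.8 − (-2.8)² = 0.96;  V(Q) = 2.8 − (1.6)² = 0.24
Cov(P,Q) = -4.4 − (-2.8)(1.6) = 0.08
V(2P + Q) = (2)²·0.96 + (1)²·0.24 + 2·(2)·(1)·0.08 = 4.4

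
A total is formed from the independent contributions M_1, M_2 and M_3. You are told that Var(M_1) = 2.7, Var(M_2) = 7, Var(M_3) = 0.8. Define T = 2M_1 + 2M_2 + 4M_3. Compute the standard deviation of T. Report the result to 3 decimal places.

By independence, Var(T) = (2)²Var(M_1) + (2)²Var(M_2) + (4)²Var(M_3)
= (2)²·2.7 + (2)²·7 + (4)²·0.8 = 51.6
SD(T) = √51.6 ≈ 7.183

7.183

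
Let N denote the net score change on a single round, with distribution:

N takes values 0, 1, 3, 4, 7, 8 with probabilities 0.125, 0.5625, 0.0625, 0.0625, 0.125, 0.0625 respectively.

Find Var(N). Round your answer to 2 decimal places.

6.61

E[N] = (0)(0.125) + (1)(0.5625) + (3)(0.0625) + (4)(0.0625) + (7)(0.125) + (8)(0.0625) = 2.375
E[N²] = (0)²(0.125) + (1)²(0.5625) + (3)²(0.0625) + (4)²(0.0625) + (7)²(0.125) + (8)²(0.0625) = 12.25
Var(N) = E[N²] − (E[N])² = 12.25 − (2.375)² = 6.609375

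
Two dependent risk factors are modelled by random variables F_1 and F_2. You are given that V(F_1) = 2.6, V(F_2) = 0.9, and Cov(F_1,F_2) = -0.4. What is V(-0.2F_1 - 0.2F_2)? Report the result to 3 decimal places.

V(-0.2F_1 - 0.2F_2) = (-0.2)²·V(F_1) + (-0.2)²·V(F_2) + 2·(-0.2)·(-0.2)·Cov(F_1,F_2)
= 0.04·2.6 + 0.04·0.9 + 0.08·-0.4 = 0.108

0.108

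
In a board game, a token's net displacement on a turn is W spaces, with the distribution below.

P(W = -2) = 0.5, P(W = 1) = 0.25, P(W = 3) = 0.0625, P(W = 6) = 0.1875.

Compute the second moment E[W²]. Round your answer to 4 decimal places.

E[W²] = (-2)²(0.5) + (1)²(0.25) + (3)²(0.0625) + (6)²(0.1875) = 9.5625

9.5625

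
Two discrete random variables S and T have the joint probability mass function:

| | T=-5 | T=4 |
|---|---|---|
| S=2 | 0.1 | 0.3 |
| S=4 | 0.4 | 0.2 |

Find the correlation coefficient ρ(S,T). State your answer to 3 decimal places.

E[S] = 3.2,  E[T] = -0.5
E[ST] = -3.4
Cov(S,T) = E[ST] − E[S]E[T] = -3.4 − (3.2)(-0.5) = -1.8
var(S) = 0.96,  var(T) = 20.25
ρ = -1.8 / √(0.96·20.25) ≈ -0.408

-0.408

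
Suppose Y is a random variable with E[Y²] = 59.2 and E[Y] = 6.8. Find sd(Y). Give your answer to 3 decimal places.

var(Y) = 59.2 − (6.8)² = 12.96
sd(Y) = √12.96 ≈ 3.600

3.600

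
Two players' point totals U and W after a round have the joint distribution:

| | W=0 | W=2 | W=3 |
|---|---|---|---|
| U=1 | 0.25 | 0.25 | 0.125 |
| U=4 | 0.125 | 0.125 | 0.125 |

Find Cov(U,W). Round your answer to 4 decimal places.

0.1875

E[U] = 2.125,  E[W] = 1.5
E[UW] = 3.375
Cov(U,W) = E[UW] − E[U]E[W] = 3.375 − (2.125)(1.5) = 0.1875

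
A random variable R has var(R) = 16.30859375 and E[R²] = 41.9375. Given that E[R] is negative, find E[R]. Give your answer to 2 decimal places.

(E[R])² = E[R²] − var(R) = 41.9375 − 16.30859375 = 25.62890625
E[R] = −√25.62890625 = -5.0625

-5.06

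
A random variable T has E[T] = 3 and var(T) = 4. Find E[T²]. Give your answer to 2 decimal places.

13.00

E[T²] = var(T) + (E[T])² = 4 + (3)² = 13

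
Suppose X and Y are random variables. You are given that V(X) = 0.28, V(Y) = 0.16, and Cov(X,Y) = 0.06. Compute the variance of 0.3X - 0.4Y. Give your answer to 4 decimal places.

0.0364

V(0.3X - 0.4Y) = (0.3)²·V(X) + (-0.4)²·V(Y) + 2·(0.3)·(-0.4)·Cov(X,Y)
= 0.09·0.28 + 0.16·0.16 + -0.24·0.06 = 0.0364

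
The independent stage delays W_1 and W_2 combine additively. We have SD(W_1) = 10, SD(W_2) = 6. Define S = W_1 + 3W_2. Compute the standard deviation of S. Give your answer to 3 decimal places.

Var(W_1) = 100, Var(W_2) = 36
By independence, Var(S) = (1)²Var(W_1) + (3)²Var(W_2)
= (1)²·100 + (3)²·36 = 424
SD(S) = √424 ≈ 20.591

20.591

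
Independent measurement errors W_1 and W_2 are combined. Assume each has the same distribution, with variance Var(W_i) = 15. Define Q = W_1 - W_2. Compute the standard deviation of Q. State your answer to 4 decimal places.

By independence, Var(Q) = (1)²Var(W_1) + (-1)²Var(W_2)
= (1)²·15 + (-1)²·15 = 30
SD(Q) = √30 ≈ 5.4772

5.4772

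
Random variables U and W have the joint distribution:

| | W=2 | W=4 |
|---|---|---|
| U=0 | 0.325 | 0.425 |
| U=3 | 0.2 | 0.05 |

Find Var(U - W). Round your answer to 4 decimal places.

3.5100

E[U] = 0.75,  E[W] = 2.95,  E[UW] = 1.8
Var(U) = 2.25 − (0.75)² = 1.6875;  Var(W) = 9.7 − (2.95)² = 0.9975
Cov(U,W) = 1.8 − (0.75)(2.95) = -0.4125
Var(U - W) = (1)²·1.6875 + (-1)²·0.9975 + 2·(1)·(-1)·-0.4125 = 3.51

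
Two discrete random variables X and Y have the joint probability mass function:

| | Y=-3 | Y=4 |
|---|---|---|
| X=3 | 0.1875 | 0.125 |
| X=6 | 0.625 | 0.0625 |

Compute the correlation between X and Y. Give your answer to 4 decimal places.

E[X] = 5.0625,  E[Y] = -1.6875
E[XY] = -9.9375
Cov(X,Y) = E[XY] − E[X]E[Y] = -9.9375 − (5.0625)(-1.6875) = -1.39453125
V(X) = 1.93359375,  V(Y) = 7.46484375
ρ = -1.39453125 / √(1.93359375·7.46484375) ≈ -0.3671

-0.3671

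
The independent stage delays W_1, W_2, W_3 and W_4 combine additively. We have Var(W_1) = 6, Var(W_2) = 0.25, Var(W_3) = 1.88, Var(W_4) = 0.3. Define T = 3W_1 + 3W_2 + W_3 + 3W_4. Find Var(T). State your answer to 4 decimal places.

60.8300

By independence, Var(T) = (3)²Var(W_1) + (3)²Var(W_2) + (1)²Var(W_3) + (3)²Var(W_4)
= (3)²·6 + (3)²·0.25 + (1)²·1.88 + (3)²·0.3 = 60.83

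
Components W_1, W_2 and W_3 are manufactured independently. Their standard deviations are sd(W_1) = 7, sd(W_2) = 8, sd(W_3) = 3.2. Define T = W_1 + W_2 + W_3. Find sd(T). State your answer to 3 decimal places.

11.101

Var(W_1) = 49, Var(W_2) = 64, Var(W_3) = 10.24
By independence, Var(T) = (1)²Var(W_1) + (1)²Var(W_2) + (1)²Var(W_3)
= (1)²·49 + (1)²·64 + (1)²·10.24 = 123.24
sd(T) = √123.24 ≈ 11.101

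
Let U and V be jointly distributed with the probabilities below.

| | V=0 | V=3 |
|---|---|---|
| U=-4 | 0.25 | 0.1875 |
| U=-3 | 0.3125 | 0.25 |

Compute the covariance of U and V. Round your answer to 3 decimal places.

E[U] = -3.4375,  E[V] = 1.3125
E[UV] = -4.5
Cov(U,V) = E[UV] − E[U]E[V] = -4.5 − (-3.4375)(1.3125) = 0.01171875

0.012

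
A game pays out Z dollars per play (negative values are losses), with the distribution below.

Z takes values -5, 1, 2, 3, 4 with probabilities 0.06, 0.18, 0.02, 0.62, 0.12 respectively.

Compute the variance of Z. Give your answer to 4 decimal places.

E[Z] = (-5)(0.06) + (1)(0.18) + (2)(0.02) + (3)(0.62) + (4)(0.12) = 2.26
E[Z²] = (-5)²(0.06) + (1)²(0.18) + (2)²(0.02) + (3)²(0.62) + (4)²(0.12) = 9.26
Var(Z) = E[Z²] − (E[Z])² = 9.26 − (2.26)² = 4.1524

4.1524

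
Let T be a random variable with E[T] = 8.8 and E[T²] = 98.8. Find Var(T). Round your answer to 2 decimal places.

Var(T) = 98.8 − (8.8)² = 21.36

21.36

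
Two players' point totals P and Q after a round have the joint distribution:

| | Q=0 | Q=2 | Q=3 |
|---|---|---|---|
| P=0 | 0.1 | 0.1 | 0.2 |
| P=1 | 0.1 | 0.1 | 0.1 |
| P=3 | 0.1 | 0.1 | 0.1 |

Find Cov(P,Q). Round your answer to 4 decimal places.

-0.1600

E[P] = 1.2,  E[Q] = 1.8
E[PQ] = 2
Cov(P,Q) = E[PQ] − E[P]E[Q] = 2 − (1.2)(1.8) = -0.16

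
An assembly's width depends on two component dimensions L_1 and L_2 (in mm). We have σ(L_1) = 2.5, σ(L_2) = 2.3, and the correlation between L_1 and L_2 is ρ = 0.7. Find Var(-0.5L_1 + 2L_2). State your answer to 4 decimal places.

14.6725

Var(L_1) = (2.5)² = 6.25;  Var(L_2) = (2.3)² = 5.29
Cov(L_1,L_2) = ρ·σ(L_1)·σ(L_2) = 0.7·2.5·2.3 = 4.025
Var(-0.5L_1 + 2L_2) = (-0.5)²·Var(L_1) + (2)²·Var(L_2) + 2·(-0.5)·(2)·Cov(L_1,L_2)
= 0.25·6.25 + 4·5.29 + -2·4.025 = 14.6725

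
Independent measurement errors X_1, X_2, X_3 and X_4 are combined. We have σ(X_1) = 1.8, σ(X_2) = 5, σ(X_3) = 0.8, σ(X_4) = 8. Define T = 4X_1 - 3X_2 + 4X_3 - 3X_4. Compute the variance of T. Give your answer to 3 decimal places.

Var(X_1) = 3.24, Var(X_2) = 25, Var(X_3) = 0.64, Var(X_4) = 64
By independence, Var(T) = (4)²Var(X_1) + (-3)²Var(X_2) + (4)²Var(X_3) + (-3)²Var(X_4)
= (4)²·3.24 + (-3)²·25 + (4)²·0.64 + (-3)²·64 = 863.08

863.080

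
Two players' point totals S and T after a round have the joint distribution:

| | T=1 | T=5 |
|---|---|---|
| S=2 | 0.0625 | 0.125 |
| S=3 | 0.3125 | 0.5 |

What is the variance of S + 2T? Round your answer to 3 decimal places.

15.027

E[S] = 2.8125,  E[T] = 3.5,  E[ST] = 9.8125
V(S) = 8.0625 − (2.8125)² = 0.15234375;  V(T) = 16 − (3.5)² = 3.75
Cov(S,T) = 9.8125 − (2.8125)(3.5) = -0.03125
V(S + 2T) = (1)²·0.15234375 + (2)²·3.75 + 2·(1)·(2)·-0.03125 = 15.02734375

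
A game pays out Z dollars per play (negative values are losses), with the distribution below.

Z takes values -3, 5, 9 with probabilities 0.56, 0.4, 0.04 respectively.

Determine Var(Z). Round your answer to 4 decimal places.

17.8176

E[Z] = (-3)(0.56) + (5)(0.4) + (9)(0.04) = 0.68
E[Z²] = (-3)²(0.56) + (5)²(0.4) + (9)²(0.04) = 18.28
Var(Z) = E[Z²] − (E[Z])² = 18.28 − (0.68)² = 17.8176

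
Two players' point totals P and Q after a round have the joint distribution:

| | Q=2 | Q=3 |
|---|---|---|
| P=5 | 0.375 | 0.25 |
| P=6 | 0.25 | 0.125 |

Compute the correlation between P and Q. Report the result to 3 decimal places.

-0.067

E[P] = 5.375,  E[Q] = 2.375
E[PQ] = 12.75
cov(P,Q) = E[PQ] − E[P]E[Q] = 12.75 − (5.375)(2.375) = -0.015625
Var(P) = 0.234375,  Var(Q) = 0.234375
ρ = -0.015625 / √(0.234375·0.234375) ≈ -0.067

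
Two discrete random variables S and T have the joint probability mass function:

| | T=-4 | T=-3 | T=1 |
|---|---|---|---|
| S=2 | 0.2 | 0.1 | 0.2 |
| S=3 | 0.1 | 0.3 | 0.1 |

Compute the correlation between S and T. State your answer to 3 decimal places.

E[S] = 2.5,  E[T] = -2.1
E[ST] = -5.4
cov(S,T) = E[ST] − E[S]E[T] = -5.4 − (2.5)(-2.1) = -0.15
V(S) = 0.25,  V(T) = 4.29
ρ = -0.15 / √(0.25·4.29) ≈ -0.145

-0.145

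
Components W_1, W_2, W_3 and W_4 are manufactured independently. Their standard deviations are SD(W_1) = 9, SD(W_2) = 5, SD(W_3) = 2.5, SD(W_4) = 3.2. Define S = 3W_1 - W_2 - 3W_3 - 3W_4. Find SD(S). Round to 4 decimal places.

30.0401

Var(W_1) = 81, Var(W_2) = 25, Var(W_3) = 6.25, Var(W_4) = 10.24
By independence, Var(S) = (3)²Var(W_1) + (-1)²Var(W_2) + (-3)²Var(W_3) + (-3)²Var(W_4)
= (3)²·81 + (-1)²·25 + (-3)²·6.25 + (-3)²·10.24 = 902.41
SD(S) = √902.41 ≈ 30.0401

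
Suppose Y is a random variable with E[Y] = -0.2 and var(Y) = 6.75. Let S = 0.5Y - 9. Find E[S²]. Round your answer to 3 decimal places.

E[0.5Y - 9] = 0.5·-0.2 − 9 = -9.1
var(0.5Y - 9) = (0.5)²·6.75 = 1.6875
E[S²] = var(S) + (E[S])² = 1.6875 + (-9.1)² = 84.4975

84.498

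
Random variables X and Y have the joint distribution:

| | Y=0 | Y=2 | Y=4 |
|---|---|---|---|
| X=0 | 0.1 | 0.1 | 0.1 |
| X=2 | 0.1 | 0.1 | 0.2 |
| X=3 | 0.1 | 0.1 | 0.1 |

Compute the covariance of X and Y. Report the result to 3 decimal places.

E[X] = 1.7,  E[Y] = 2.2
E[XY] = 3.8
cov(X,Y) = E[XY] − E[X]E[Y] = 3.8 − (1.7)(2.2) = 0.06

0.060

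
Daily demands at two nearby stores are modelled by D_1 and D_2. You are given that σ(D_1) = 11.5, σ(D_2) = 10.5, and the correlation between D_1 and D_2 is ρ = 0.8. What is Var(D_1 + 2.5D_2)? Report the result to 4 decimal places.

1304.3125

Var(D_1) = (11.5)² = 132.25;  Var(D_2) = (10.5)² = 110.25
cov(D_1,D_2) = ρ·σ(D_1)·σ(D_2) = 0.8·11.5·10.5 = 96.6
Var(D_1 + 2.5D_2) = (1)²·Var(D_1) + (2.5)²·Var(D_2) + 2·(1)·(2.5)·cov(D_1,D_2)
= 1·132.25 + 6.25·110.25 + 5·96.6 = 1304.3125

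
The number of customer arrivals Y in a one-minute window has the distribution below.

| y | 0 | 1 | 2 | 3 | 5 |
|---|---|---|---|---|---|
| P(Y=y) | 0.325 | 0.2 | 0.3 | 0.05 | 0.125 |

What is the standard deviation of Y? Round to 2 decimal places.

E[Y] = (0)(0.325) + (1)(0.2) + (2)(0.3) + (3)(0.05) + (5)(0.125) = 1.575
E[Y²] = (0)²(0.325) + (1)²(0.2) + (2)²(0.3) + (3)²(0.05) + (5)²(0.125) = 4.975
Var(Y) = E[Y²] − (E[Y])² = 4.975 − (1.575)² = 2.494375
SD(Y) = √2.494375 ≈ 1.58

1.58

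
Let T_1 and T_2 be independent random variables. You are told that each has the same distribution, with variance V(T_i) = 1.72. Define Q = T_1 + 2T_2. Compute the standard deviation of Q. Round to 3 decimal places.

By independence, V(Q) = (1)²V(T_1) + (2)²V(T_2)
= (1)²·1.72 + (2)²·1.72 = 8.6
σ(Q) = √8.6 ≈ 2.933

2.933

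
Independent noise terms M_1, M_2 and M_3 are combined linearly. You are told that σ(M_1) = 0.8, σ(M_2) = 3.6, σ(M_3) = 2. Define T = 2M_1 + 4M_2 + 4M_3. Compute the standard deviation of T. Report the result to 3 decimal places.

16.551

Var(M_1) = 0.64, Var(M_2) = 12.96, Var(M_3) = 4
By independence, Var(T) = (2)²Var(M_1) + (4)²Var(M_2) + (4)²Var(M_3)
= (2)²·0.64 + (4)²·12.96 + (4)²·4 = 273.92
σ(T) = √273.92 ≈ 16.551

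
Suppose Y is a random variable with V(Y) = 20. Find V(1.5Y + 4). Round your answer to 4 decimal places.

V(1.5Y + 4) = (1.5)²·V(Y) = 2.25·20 = 45

45.0000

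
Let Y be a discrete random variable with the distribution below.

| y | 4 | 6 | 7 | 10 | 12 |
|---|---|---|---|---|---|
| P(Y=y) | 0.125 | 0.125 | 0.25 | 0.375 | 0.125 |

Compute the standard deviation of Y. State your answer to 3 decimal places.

E[Y] = (4)(0.125) + (6)(0.125) + (7)(0.25) + (10)(0.375) + (12)(0.125) = 8.25
E[Y²] = (4)²(0.125) + (6)²(0.125) + (7)²(0.25) + (10)²(0.375) + (12)²(0.125) = 74.25
V(Y) = E[Y²] − (E[Y])² = 74.25 − (8.25)² = 6.1875
SD(Y) = √6.1875 ≈ 2.487

2.487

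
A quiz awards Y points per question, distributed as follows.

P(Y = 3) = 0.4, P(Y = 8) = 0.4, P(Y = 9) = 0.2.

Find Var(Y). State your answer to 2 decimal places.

6.96

E[Y] = (3)(0.4) + (8)(0.4) + (9)(0.2) = 6.2
E[Y²] = (3)²(0.4) + (8)²(0.4) + (9)²(0.2) = 45.4
Var(Y) = E[Y²] − (E[Y])² = 45.4 − (6.2)² = 6.96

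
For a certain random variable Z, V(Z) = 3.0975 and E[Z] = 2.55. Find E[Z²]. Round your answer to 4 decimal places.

9.6000

E[Z²] = V(Z) + (E[Z])² = 3.0975 + (2.55)² = 9.6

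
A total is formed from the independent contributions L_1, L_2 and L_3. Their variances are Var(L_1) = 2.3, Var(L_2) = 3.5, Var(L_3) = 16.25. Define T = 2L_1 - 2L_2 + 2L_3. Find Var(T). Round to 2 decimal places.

88.20

By independence, Var(T) = (2)²Var(L_1) + (-2)²Var(L_2) + (2)²Var(L_3)
= (2)²·2.3 + (-2)²·3.5 + (2)²·16.25 = 88.2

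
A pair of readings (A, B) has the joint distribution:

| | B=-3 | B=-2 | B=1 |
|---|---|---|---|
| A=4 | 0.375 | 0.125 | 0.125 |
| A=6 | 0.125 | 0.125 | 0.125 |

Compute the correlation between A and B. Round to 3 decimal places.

E[A] = 4.75,  E[B] = -1.75
E[AB] = -8
cov(A,B) = E[AB] − E[A]E[B] = -8 − (4.75)(-1.75) = 0.3125
V(A) = 0.9375,  V(B) = 2.6875
ρ = 0.3125 / √(0.9375·2.6875) ≈ 0.197

0.197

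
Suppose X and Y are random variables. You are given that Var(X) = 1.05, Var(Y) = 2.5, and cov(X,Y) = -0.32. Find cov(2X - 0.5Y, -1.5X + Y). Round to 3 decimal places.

cov(2X - 0.5Y, -1.5X + Y) = (2)(-1.5)Var(X) + (-0.5)(1)Var(Y) + [(2)(1) + (-0.5)(-1.5)]cov(X,Y)
= -3·1.05 + -0.5·2.5 + 2.75·-0.32 = -5.28

-5.280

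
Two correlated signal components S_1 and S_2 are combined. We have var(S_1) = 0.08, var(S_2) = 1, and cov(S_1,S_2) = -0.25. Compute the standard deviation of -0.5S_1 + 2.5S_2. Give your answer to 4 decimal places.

2.6258

var(-0.5S_1 + 2.5S_2) = (-0.5)²·var(S_1) + (2.5)²·var(S_2) + 2·(-0.5)·(2.5)·cov(S_1,S_2)
= 0.25·0.08 + 6.25·1 + -2.5·-0.25 = 6.895
SD(-0.5S_1 + 2.5S_2) = √6.895 ≈ 2.6258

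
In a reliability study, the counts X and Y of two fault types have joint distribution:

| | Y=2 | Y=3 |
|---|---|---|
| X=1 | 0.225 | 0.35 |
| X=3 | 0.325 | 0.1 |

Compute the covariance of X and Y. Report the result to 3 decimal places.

E[X] = 1.85,  E[Y] = 2.45
E[XY] = 4.35
Cov(X,Y) = E[XY] − E[X]E[Y] = 4.35 − (1.85)(2.45) = -0.1825

-0.183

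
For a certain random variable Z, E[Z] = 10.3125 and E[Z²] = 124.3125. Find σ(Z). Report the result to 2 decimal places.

4.24

Var(Z) = 124.3125 − (10.3125)² = 17.96484375
σ(Z) = √17.96484375 ≈ 4.24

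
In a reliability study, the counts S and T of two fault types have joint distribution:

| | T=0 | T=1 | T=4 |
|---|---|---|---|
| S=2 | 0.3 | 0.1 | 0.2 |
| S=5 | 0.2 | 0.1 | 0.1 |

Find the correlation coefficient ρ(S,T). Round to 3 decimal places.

-0.070

E[S] = 3.2,  E[T] = 1.4
E[ST] = 4.3
Cov(S,T) = E[ST] − E[S]E[T] = 4.3 − (3.2)(1.4) = -0.18
var(S) = 2.16,  var(T) = 3.04
ρ = -0.18 / √(2.16·3.04) ≈ -0.070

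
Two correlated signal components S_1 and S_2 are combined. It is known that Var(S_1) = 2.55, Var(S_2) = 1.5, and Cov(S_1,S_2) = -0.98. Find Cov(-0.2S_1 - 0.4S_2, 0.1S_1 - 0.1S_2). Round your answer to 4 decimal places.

Cov(-0.2S_1 - 0.4S_2, 0.1S_1 - 0.1S_2) = (-0.2)(0.1)Var(S_1) + (-0.4)(-0.1)Var(S_2) + [(-0.2)(-0.1) + (-0.4)(0.1)]Cov(S_1,S_2)
= -0.02·2.55 + 0.04·1.5 + -0.02·-0.98 = 0.0286

0.0286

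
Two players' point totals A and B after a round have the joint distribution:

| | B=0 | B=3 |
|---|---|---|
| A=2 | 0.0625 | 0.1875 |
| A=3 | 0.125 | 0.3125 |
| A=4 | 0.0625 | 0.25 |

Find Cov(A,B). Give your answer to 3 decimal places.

0.047

E[A] = 3.0625,  E[B] = 2.25
E[AB] = 6.9375
Cov(A,B) = E[AB] − E[A]E[B] = 6.9375 − (3.0625)(2.25) = 0.046875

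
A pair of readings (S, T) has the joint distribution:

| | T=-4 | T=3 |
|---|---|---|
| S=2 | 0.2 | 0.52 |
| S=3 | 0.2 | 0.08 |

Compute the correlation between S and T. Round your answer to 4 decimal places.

-0.4001

E[S] = 2.28,  E[T] = 0.2
E[ST] = -0.16
cov(S,T) = E[ST] − E[S]E[T] = -0.16 − (2.28)(0.2) = -0.616
V(S) = 0.2016,  V(T) = 11.76
ρ = -0.616 / √(0.2016·11.76) ≈ -0.4001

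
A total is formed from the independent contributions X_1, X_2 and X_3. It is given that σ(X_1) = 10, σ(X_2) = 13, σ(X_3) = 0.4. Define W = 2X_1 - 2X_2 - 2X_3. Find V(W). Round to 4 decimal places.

1076.6400

V(X_1) = 100, V(X_2) = 169, V(X_3) = 0.16
By independence, V(W) = (2)²V(X_1) + (-2)²V(X_2) + (-2)²V(X_3)
= (2)²·100 + (-2)²·169 + (-2)²·0.16 = 1076.64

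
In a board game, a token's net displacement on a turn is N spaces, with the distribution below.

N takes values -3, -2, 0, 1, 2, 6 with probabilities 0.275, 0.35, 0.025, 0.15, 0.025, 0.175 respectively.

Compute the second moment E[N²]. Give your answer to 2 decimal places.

10.43

E[N²] = (-3)²(0.275) + (-2)²(0.35) + (0)²(0.025) + (1)²(0.15) + (2)²(0.025) + (6)²(0.175) = 10.425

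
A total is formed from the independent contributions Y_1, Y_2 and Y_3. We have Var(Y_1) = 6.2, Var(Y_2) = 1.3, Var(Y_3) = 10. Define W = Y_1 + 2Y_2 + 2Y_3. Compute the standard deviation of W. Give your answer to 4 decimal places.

7.1694

By independence, Var(W) = (1)²Var(Y_1) + (2)²Var(Y_2) + (2)²Var(Y_3)
= (1)²·6.2 + (2)²·1.3 + (2)²·10 = 51.4
sd(W) = √51.4 ≈ 7.1694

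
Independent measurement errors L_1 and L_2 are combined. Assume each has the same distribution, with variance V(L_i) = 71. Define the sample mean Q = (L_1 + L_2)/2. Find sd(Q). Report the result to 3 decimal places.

By independence, V(Q) = (0.5)²V(L_1) + (0.5)²V(L_2)
= (0.5)²·71 + (0.5)²·71 = 35.5
sd(Q) = √35.5 ≈ 5.958

5.958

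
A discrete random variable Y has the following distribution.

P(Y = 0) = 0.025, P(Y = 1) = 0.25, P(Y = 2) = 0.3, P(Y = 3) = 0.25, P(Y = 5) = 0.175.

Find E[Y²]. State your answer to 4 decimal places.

8.0750

E[Y²] = (0)²(0.025) + (1)²(0.25) + (2)²(0.3) + (3)²(0.25) + (5)²(0.175) = 8.075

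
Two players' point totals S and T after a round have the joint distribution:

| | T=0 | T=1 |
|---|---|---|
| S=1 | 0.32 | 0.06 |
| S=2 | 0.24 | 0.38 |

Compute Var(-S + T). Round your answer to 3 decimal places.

0.268

E[S] = 1.62,  E[T] = 0.44,  E[ST] = 0.82
Var(S) = 2.86 − (1.62)² = 0.2356;  Var(T) = 0.44 − (0.44)² = 0.2464
Cov(S,T) = 0.82 − (1.62)(0.44) = 0.1072
Var(-S + T) = (-1)²·0.2356 + (1)²·0.2464 + 2·(-1)·(1)·0.1072 = 0.2676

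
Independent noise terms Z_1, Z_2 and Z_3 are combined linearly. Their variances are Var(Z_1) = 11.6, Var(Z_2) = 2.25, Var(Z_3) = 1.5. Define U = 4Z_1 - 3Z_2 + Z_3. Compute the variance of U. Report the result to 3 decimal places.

By independence, Var(U) = (4)²Var(Z_1) + (-3)²Var(Z_2) + (1)²Var(Z_3)
= (4)²·11.6 + (-3)²·2.25 + (1)²·1.5 = 207.35

207.350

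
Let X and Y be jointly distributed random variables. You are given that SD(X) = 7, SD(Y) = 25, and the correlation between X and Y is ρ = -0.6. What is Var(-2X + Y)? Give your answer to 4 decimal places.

Var(X) = (7)² = 49;  Var(Y) = (25)² = 625
Cov(X,Y) = ρ·SD(X)·SD(Y) = -0.6·7·25 = -105
Var(-2X + Y) = (-2)²·Var(X) + (1)²·Var(Y) + 2·(-2)·(1)·Cov(X,Y)
= 4·49 + 1·625 + -4·-105 = 1241

1241.0000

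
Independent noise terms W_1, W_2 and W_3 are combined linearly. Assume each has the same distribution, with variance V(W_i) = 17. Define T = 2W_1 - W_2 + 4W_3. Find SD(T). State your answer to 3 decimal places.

By independence, V(T) = (2)²V(W_1) + (-1)²V(W_2) + (4)²V(W_3)
= (2)²·17 + (-1)²·17 + (4)²·17 = 357
SD(T) = √357 ≈ 18.894

18.894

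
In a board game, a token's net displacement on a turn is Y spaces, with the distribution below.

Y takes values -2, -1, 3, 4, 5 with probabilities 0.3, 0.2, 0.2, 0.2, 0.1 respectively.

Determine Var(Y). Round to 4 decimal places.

7.6900

E[Y] = (-2)(0.3) + (-1)(0.2) + (3)(0.2) + (4)(0.2) + (5)(0.1) = 1.1
E[Y²] = (-2)²(0.3) + (-1)²(0.2) + (3)²(0.2) + (4)²(0.2) + (5)²(0.1) = 8.9
Var(Y) = E[Y²] − (E[Y])² = 8.9 − (1.1)² = 7.69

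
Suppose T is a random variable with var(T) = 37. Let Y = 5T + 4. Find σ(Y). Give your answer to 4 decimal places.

var(5T + 4) = (5)²·37 = 925
σ(Y) = √925 ≈ 30.4138

30.4138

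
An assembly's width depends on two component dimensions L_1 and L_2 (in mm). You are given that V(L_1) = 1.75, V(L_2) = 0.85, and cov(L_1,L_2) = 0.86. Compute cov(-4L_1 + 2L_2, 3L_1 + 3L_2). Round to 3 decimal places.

-21.060

cov(-4L_1 + 2L_2, 3L_1 + 3L_2) = (-4)(3)V(L_1) + (2)(3)V(L_2) + [(-4)(3) + (2)(3)]cov(L_1,L_2)
= -12·1.75 + 6·0.85 + -6·0.86 = -21.06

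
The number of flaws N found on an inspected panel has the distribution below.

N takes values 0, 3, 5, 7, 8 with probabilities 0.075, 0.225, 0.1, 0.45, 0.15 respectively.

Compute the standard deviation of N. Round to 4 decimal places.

2.3768

E[N] = (0)(0.075) + (3)(0.225) + (5)(0.1) + (7)(0.45) + (8)(0.15) = 5.525
E[N²] = (0)²(0.075) + (3)²(0.225) + (5)²(0.1) + (7)²(0.45) + (8)²(0.15) = 36.175
Var(N) = E[N²] − (E[N])² = 36.175 − (5.525)² = 5.649375
sd(N) = √5.649375 ≈ 2.3768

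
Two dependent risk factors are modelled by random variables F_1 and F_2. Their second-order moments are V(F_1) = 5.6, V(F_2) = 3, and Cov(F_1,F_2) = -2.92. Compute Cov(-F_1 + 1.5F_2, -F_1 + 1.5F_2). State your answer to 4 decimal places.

Cov(-F_1 + 1.5F_2, -F_1 + 1.5F_2) = (-1)(-1)V(F_1) + (1.5)(1.5)V(F_2) + [(-1)(1.5) + (1.5)(-1)]Cov(F_1,F_2)
= 1·5.6 + 2.25·3 + -3·-2.92 = 21.11

21.1100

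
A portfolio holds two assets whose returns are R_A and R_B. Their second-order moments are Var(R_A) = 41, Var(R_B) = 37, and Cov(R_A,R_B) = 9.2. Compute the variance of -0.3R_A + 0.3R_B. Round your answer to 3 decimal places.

Var(-0.3R_A + 0.3R_B) = (-0.3)²·Var(R_A) + (0.3)²·Var(R_B) + 2·(-0.3)·(0.3)·Cov(R_A,R_B)
= 0.09·41 + 0.09·37 + -0.18·9.2 = 5.364

5.364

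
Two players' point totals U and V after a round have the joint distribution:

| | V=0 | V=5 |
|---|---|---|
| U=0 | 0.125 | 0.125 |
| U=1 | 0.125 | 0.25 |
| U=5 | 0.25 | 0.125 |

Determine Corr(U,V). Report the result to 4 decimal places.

-0.2309

E[U] = 2.25,  E[V] = 2.5
E[UV] = 4.375
cov(U,V) = E[UV] − E[U]E[V] = 4.375 − (2.25)(2.5) = -1.25
var(U) = 4.6875,  var(V) = 6.25
ρ = -1.25 / √(4.6875·6.25) ≈ -0.2309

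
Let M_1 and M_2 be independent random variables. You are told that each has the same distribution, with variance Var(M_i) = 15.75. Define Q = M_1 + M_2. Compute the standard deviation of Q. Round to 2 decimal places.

By independence, Var(Q) = (1)²Var(M_1) + (1)²Var(M_2)
= (1)²·15.75 + (1)²·15.75 = 31.5
σ(Q) = √31.5 ≈ 5.61

5.61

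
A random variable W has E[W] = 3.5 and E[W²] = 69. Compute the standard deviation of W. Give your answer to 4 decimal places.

7.5333

Var(W) = 69 − (3.5)² = 56.75
SD(W) = √56.75 ≈ 7.5333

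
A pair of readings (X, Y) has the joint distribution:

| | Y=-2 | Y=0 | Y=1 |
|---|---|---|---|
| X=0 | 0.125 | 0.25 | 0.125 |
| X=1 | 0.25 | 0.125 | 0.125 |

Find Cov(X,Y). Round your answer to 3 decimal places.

E[X] = 0.5,  E[Y] = -0.5
E[XY] = -0.375
Cov(X,Y) = E[XY] − E[X]E[Y] = -0.375 − (0.5)(-0.5) = -0.125

-0.125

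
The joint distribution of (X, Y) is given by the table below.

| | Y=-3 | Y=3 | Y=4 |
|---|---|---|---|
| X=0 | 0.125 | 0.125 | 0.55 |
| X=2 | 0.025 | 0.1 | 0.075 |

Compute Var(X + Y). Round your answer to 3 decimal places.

E[X] = 0.4,  E[Y] = 2.725,  E[XY] = 1.05
Var(X) = 0.8 − (0.4)² = 0.64;  Var(Y) = 13.375 − (2.725)² = 5.949375
Cov(X,Y) = 1.05 − (0.4)(2.725) = -0.04
Var(X + Y) = (1)²·0.64 + (1)²·5.949375 + 2·(1)·(1)·-0.04 = 6.509375

6.509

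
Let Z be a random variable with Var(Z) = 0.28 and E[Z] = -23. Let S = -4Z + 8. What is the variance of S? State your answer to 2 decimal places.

Var(-4Z + 8) = (-4)²·Var(Z) = 16·0.28 = 4.48

4.48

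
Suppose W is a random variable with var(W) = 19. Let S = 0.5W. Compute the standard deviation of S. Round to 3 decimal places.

2.179

var(0.5W) = (0.5)²·19 = 4.75
σ(S) = √4.75 ≈ 2.179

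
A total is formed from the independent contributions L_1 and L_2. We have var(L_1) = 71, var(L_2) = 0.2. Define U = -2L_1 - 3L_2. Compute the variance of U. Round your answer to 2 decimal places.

By independence, var(U) = (-2)²var(L_1) + (-3)²var(L_2)
= (-2)²·71 + (-3)²·0.2 = 285.8

285.80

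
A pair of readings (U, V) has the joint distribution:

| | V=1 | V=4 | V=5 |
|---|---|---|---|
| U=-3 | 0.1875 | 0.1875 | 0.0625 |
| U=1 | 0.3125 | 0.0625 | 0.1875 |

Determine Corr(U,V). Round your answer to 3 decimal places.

-0.053

E[U] = -0.75,  E[V] = 2.75
E[UV] = -2.25
Cov(U,V) = E[UV] − E[U]E[V] = -2.25 − (-0.75)(2.75) = -0.1875
var(U) = 3.9375,  var(V) = 3.1875
ρ = -0.1875 / √(3.9375·3.1875) ≈ -0.053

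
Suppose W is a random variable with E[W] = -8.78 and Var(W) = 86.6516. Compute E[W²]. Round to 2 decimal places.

E[W²] = Var(W) + (E[W])² = 86.6516 + (-8.78)² = 163.74

163.74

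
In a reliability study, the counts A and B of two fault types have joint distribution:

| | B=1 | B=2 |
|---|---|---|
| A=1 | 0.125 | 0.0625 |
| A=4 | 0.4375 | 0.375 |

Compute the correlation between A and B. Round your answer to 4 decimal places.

0.1009

E[A] = 3.4375,  E[B] = 1.4375
E[AB] = 5
Cov(A,B) = E[AB] − E[A]E[B] = 5 − (3.4375)(1.4375) = 0.05859375
Var(A) = 1.37109375,  Var(B) = 0.24609375
ρ = 0.05859375 / √(1.37109375·0.24609375) ≈ 0.1009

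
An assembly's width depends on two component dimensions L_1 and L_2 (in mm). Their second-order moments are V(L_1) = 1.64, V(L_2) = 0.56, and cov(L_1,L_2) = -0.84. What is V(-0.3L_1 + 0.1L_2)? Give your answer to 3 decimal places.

0.204

V(-0.3L_1 + 0.1L_2) = (-0.3)²·V(L_1) + (0.1)²·V(L_2) + 2·(-0.3)·(0.1)·cov(L_1,L_2)
= 0.09·1.64 + 0.01·0.56 + -0.06·-0.84 = 0.2036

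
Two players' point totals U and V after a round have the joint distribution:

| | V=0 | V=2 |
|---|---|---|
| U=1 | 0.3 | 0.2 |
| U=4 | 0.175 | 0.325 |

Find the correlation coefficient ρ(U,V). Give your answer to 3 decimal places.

0.250

E[U] = 2.5,  E[V] = 1.05
E[UV] = 3
cov(U,V) = E[UV] − E[U]E[V] = 3 − (2.5)(1.05) = 0.375
var(U) = 2.25,  var(V) = 0.9975
ρ = 0.375 / √(2.25·0.9975) ≈ 0.250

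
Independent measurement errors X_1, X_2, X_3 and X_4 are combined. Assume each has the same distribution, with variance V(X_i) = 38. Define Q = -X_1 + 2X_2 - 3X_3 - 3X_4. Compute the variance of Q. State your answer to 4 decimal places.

By independence, V(Q) = (-1)²V(X_1) + (2)²V(X_2) + (-3)²V(X_3) + (-3)²V(X_4)
= (-1)²·38 + (2)²·38 + (-3)²·38 + (-3)²·38 = 874

874.0000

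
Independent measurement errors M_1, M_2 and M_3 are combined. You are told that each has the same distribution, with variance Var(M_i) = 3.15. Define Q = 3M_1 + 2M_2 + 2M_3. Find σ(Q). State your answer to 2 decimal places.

7.32

By independence, Var(Q) = (3)²Var(M_1) + (2)²Var(M_2) + (2)²Var(M_3)
= (3)²·3.15 + (2)²·3.15 + (2)²·3.15 = 53.55
σ(Q) = √53.55 ≈ 7.32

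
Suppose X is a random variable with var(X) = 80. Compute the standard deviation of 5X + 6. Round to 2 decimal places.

44.72

var(5X + 6) = (5)²·80 = 2000
sd(5X + 6) = √2000 ≈ 44.72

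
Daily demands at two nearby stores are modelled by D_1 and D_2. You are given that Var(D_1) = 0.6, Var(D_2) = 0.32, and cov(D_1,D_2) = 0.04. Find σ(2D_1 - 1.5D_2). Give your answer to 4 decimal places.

1.6971

Var(2D_1 - 1.5D_2) = (2)²·Var(D_1) + (-1.5)²·Var(D_2) + 2·(2)·(-1.5)·cov(D_1,D_2)
= 4·0.6 + 2.25·0.32 + -6·0.04 = 2.88
σ(2D_1 - 1.5D_2) = √2.88 ≈ 1.6971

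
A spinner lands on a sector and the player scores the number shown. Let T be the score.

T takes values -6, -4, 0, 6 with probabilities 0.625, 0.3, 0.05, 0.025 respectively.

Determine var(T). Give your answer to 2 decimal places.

E[T] = (-6)(0.625) + (-4)(0.3) + (0)(0.05) + (6)(0.025) = -4.8
E[T²] = (-6)²(0.625) + (-4)²(0.3) + (0)²(0.05) + (6)²(0.025) = 28.2
var(T) = E[T²] − (E[T])² = 28.2 − (-4.8)² = 5.16

5.16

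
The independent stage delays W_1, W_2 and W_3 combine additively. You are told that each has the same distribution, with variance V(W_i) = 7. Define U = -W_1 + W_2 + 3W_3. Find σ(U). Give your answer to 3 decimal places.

By independence, V(U) = (-1)²V(W_1) + (1)²V(W_2) + (3)²V(W_3)
= (-1)²·7 + (1)²·7 + (3)²·7 = 77
σ(U) = √77 ≈ 8.775

8.775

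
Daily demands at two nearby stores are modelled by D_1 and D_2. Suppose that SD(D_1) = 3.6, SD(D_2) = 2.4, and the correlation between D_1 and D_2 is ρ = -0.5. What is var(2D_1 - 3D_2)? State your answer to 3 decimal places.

var(D_1) = (3.6)² = 12.96;  var(D_2) = (2.4)² = 5.76
Cov(D_1,D_2) = ρ·SD(D_1)·SD(D_2) = -0.5·3.6·2.4 = -4.32
var(2D_1 - 3D_2) = (2)²·var(D_1) + (-3)²·var(D_2) + 2·(2)·(-3)·Cov(D_1,D_2)
= 4·12.96 + 9·5.76 + -12·-4.32 = 155.52

155.520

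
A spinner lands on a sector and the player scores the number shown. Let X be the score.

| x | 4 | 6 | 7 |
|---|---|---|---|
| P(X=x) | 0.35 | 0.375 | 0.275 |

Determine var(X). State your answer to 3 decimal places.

E[X] = (4)(0.35) + (6)(0.375) + (7)(0.275) = 5.575
E[X²] = (4)²(0.35) + (6)²(0.375) + (7)²(0.275) = 32.575
var(X) = E[X²] − (E[X])² = 32.575 − (5.575)² = 1.494375

1.494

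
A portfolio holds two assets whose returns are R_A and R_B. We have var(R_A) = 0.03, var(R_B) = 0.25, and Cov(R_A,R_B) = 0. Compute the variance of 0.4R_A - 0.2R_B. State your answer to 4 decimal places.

0.0148

var(0.4R_A - 0.2R_B) = (0.4)²·var(R_A) + (-0.2)²·var(R_B) + 2·(0.4)·(-0.2)·Cov(R_A,R_B)
= 0.16·0.03 + 0.04·0.25 + -0.16·0 = 0.0148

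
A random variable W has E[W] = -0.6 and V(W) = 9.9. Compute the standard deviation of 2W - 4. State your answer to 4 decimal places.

6.2929

V(2W - 4) = (2)²·9.9 = 39.6
SD(2W - 4) = √39.6 ≈ 6.2929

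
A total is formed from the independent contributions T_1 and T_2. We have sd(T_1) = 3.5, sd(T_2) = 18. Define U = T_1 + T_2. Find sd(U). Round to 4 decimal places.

18.3371

var(T_1) = 12.25, var(T_2) = 324
By independence, var(U) = (1)²var(T_1) + (1)²var(T_2)
= (1)²·12.25 + (1)²·324 = 336.25
sd(U) = √336.25 ≈ 18.3371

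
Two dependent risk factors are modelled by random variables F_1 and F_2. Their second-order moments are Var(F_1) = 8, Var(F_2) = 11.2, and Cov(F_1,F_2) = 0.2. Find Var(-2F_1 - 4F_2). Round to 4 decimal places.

214.4000

Var(-2F_1 - 4F_2) = (-2)²·Var(F_1) + (-4)²·Var(F_2) + 2·(-2)·(-4)·Cov(F_1,F_2)
= 4·8 + 16·11.2 + 16·0.2 = 214.4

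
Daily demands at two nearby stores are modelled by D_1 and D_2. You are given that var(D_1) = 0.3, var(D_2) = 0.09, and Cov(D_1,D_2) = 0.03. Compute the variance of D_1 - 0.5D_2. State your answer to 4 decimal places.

0.2925

var(D_1 - 0.5D_2) = (1)²·var(D_1) + (-0.5)²·var(D_2) + 2·(1)·(-0.5)·Cov(D_1,D_2)
= 1·0.3 + 0.25·0.09 + -1·0.03 = 0.2925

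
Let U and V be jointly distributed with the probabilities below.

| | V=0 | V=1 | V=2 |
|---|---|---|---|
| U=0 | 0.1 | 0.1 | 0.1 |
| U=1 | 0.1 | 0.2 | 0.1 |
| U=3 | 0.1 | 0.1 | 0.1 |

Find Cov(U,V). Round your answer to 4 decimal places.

E[U] = 1.3,  E[V] = 1
E[UV] = 1.3
Cov(U,V) = E[UV] − E[U]E[V] = 1.3 − (1.3)(1) = 0

0.0000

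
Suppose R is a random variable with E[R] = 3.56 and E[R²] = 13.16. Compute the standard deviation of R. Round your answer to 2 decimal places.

Var(R) = 13.16 − (3.56)² = 0.4864
sd(R) = √0.4864 ≈ 0.70

0.70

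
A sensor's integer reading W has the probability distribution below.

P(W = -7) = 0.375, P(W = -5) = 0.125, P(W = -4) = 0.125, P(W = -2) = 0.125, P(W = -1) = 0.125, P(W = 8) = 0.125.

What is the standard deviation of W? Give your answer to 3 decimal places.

E[W] = (-7)(0.375) + (-5)(0.125) + (-4)(0.125) + (-2)(0.125) + (-1)(0.125) + (8)(0.125) = -3.125
E[W²] = (-7)²(0.375) + (-5)²(0.125) + (-4)²(0.125) + (-2)²(0.125) + (-1)²(0.125) + (8)²(0.125) = 32.125
Var(W) = E[W²] − (E[W])² = 32.125 − (-3.125)² = 22.359375
sd(W) = √22.359375 ≈ 4.729

4.729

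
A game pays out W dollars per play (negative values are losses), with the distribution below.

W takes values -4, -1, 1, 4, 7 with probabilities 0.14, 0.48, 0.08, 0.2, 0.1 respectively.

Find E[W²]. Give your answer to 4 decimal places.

10.9000

E[W²] = (-4)²(0.14) + (-1)²(0.48) + (1)²(0.08) + (4)²(0.2) + (7)²(0.1) = 10.9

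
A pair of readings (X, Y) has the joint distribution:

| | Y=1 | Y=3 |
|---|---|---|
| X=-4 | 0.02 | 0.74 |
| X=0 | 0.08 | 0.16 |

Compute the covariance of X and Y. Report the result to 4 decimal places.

-0.4480

E[X] = -3.04,  E[Y] = 2.8
E[XY] = -8.96
Cov(X,Y) = E[XY] − E[X]E[Y] = -8.96 − (-3.04)(2.8) = -0.448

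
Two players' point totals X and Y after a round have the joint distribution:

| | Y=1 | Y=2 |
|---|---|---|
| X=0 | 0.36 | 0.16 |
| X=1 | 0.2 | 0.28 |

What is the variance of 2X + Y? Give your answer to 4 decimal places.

1.5200

E[X] = 0.48,  E[Y] = 1.44,  E[XY] = 0.76
V(X) = 0.48 − (0.48)² = 0.2496;  V(Y) = 2.32 − (1.44)² = 0.2464
cov(X,Y) = 0.76 − (0.48)(1.44) = 0.0688
V(2X + Y) = (2)²·0.2496 + (1)²·0.2464 + 2·(2)·(1)·0.0688 = 1.52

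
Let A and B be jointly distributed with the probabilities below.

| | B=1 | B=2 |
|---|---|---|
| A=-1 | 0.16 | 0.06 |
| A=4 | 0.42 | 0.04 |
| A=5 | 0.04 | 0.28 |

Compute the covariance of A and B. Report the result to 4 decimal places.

0.2764

E[A] = 3.22,  E[B] = 1.38
E[AB] = 4.72
Cov(A,B) = E[AB] − E[A]E[B] = 4.72 − (3.22)(1.38) = 0.2764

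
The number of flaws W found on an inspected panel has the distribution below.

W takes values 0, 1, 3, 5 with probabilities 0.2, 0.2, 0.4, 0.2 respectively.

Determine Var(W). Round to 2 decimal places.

3.04

E[W] = (0)(0.2) + (1)(0.2) + (3)(0.4) + (5)(0.2) = 2.4
E[W²] = (0)²(0.2) + (1)²(0.2) + (3)²(0.4) + (5)²(0.2) = 8.8
Var(W) = E[W²] − (E[W])² = 8.8 − (2.4)² = 3.04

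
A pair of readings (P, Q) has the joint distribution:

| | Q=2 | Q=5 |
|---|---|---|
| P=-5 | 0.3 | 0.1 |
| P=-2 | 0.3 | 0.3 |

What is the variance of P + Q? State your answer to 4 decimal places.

5.4000

E[P] = -3.2,  E[Q] = 3.2,  E[PQ] = -9.7
var(P) = 12.4 − (-3.2)² = 2.16;  var(Q) = 12.4 − (3.2)² = 2.16
cov(P,Q) = -9.7 − (-3.2)(3.2) = 0.54
var(P + Q) = (1)²·2.16 + (1)²·2.16 + 2·(1)·(1)·0.54 = 5.4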